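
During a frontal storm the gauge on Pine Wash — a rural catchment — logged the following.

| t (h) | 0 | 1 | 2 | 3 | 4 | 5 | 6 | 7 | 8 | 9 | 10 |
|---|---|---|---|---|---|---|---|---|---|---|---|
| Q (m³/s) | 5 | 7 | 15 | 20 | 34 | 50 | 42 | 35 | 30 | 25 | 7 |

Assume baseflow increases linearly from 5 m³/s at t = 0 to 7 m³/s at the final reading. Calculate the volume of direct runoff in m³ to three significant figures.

Direct-runoff ordinates (Q − Q_b): 0.00, 1.80, 9.60, 14.40, 28.20, 44.00, 35.80, 28.60, 23.40, 18.20, 0.00 m³/s.
ΣQ_DR = 204.0 m³/s.
With Δt = 1 h = 3600 s, V = ΣQ_DR · Δt = 204.0 × 3600 = 7.34 × 10^5 m³.

V ≈ 7.34 × 10^5 m³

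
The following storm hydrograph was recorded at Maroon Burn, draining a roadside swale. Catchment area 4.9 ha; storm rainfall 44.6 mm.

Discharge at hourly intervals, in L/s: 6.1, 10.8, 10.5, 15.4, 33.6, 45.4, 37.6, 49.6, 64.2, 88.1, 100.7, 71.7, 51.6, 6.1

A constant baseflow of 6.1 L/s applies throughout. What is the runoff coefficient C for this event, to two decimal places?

C ≈ 0.83

ΣQ_DR = 506.0 L/s; V = ΣQ_DR·Δt = 1.822 × 10^6 L.
Runoff depth d = V / A = 37.18 mm.
C = d / P = 37.18 / 44.6 = 0.83.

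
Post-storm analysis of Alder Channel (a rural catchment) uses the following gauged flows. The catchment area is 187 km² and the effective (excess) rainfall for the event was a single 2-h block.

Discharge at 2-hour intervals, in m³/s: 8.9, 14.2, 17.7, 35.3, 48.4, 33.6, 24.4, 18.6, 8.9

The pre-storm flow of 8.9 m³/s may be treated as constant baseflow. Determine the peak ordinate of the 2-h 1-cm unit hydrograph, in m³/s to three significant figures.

U_p ≈ 79.0 m³/s

Direct runoff: 0.0, 5.3, 8.8, 26.4, 39.5, 24.7, 15.5, 9.7, 0.0 m³/s; ΣQ_DR = 129.9 m³/s, peak = 39.5 m³/s.
Runoff depth d = ΣQ_DR·Δt / A = 129.9 × 7200 / (187 km²) = 5.001 mm.
The 1-cm UH is the DRH scaled by (10 mm)/d, so U_p = 39.5 × 10/5.001 = 79.0 m³/s.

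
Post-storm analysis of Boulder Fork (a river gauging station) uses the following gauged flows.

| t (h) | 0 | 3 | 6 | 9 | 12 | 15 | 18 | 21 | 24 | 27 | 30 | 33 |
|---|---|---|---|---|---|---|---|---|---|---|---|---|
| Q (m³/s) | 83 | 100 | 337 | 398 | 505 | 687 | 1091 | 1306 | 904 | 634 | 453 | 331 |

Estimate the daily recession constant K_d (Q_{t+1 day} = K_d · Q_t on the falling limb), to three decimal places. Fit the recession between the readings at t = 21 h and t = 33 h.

K_d ≈ 0.064

Between t = 21 h and t = 33 h the flow falls from 1306 to 331 m³/s over 4×3 h = 12 h.
Per-interval ratio K = (331/1306)^(1/4) = 0.7095; K_d = K^(24/3) = 0.064.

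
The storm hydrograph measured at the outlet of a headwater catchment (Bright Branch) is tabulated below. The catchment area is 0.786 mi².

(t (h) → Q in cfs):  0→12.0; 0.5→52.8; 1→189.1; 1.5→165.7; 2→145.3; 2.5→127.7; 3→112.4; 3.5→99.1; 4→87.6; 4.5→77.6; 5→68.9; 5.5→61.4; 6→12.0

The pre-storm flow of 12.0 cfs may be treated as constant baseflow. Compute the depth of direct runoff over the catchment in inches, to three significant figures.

Direct runoff: 0.0, 40.8, 177.1, 153.7, 133.3, 115.7, 100.4, 87.1, 75.6, 65.6, 56.9, 49.4, 0.0 cfs; ΣQ_DR = 1056 cfs.
V = ΣQ_DR · Δt = 1056 × 1800 s = 1.900 × 10^6 ft³.
Over A = 0.786 mi², depth = V / A = 1.04 in.

d ≈ 1.04 in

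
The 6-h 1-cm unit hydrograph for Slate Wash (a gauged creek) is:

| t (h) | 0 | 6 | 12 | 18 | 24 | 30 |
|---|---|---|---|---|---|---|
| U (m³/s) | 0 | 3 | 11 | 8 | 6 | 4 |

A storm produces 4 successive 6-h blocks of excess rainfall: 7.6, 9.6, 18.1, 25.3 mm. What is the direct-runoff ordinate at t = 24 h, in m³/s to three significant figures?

Q ≈ 39.7 m³/s

By discrete convolution, Q_j = Σ (P_i / 10 mm) · U_{j−i}.
At t = 24 h (j=4): Q = (7.6/10)·6 + (9.6/10)·8 + (18.1/10)·11 + (25.3/10)·3 = 39.7 m³/s.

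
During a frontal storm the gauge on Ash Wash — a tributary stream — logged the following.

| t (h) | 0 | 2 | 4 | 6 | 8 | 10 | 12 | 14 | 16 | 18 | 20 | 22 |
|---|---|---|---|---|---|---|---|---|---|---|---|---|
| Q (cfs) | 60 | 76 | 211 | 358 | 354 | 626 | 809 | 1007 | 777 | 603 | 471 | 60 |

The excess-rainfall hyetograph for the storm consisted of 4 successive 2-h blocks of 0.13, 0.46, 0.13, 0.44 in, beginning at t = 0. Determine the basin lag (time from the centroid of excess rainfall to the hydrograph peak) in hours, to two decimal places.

Centroid of excess rainfall: t_c = Σ P_i·t̄_i / ΣP_i = 4.5172 h (block centres at 1, 3, 5, 7 h).
Hydrograph peak occurs at t = 14 h, so basin lag t_L = 14 − 4.5172 = 9.48 h.

t_L ≈ 9.48 h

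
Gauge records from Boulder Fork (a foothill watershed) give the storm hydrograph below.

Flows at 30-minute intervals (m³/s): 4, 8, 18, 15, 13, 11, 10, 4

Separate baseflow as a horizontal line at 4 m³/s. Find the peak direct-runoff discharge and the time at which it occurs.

Subtracting baseflow gives direct-runoff ordinates: 0.0, 4.0, 14.0, 11.0, 9.0, 7.0, 6.0, 0.0 m³/s.
The maximum is 14.0 m³/s, occurring at the reading for t = 1 h.

Q_p = 14.0 m³/s at t = 1 h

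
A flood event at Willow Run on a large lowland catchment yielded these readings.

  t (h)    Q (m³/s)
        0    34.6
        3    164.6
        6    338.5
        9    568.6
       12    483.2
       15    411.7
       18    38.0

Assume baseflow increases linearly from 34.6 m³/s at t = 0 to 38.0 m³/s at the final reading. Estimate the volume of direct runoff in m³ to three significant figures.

Direct-runoff ordinates (Q − Q_b): 0.00, 129.43, 302.77, 532.30, 446.33, 374.27, 0.00 m³/s.
ΣQ_DR = 1785 m³/s.
With Δt = 3 h = 10800 s, V = ΣQ_DR · Δt = 1785 × 10800 = 1.93 × 10^7 m³.

V ≈ 1.93 × 10^7 m³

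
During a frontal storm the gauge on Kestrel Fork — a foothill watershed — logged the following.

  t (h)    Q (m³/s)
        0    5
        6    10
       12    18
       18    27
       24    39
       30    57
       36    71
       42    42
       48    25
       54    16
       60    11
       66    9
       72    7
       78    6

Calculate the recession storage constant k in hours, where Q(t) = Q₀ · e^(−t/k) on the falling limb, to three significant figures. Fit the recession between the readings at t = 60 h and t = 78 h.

k ≈ 29.7 h

On the falling limb, Q drops from 11 to 6 m³/s between t = 60 h and t = 78 h (Δt = 18 h).
k = −Δt / ln(Q₂/Q₁) = −18 / ln(6/11) = 29.7 h.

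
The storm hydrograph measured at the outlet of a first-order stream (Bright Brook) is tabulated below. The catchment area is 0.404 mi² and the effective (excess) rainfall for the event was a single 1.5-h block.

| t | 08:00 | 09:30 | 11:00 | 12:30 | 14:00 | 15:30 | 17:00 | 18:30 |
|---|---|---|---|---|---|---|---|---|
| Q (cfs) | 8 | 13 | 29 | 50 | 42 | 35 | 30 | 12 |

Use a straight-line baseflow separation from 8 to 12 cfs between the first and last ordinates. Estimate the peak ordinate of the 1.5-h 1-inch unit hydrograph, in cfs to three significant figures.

U_p ≈ 50.4 cfs

Direct runoff: 0.00, 4.43, 19.86, 40.29, 31.71, 24.14, 18.57, 0.00 cfs; ΣQ_DR = 139.0 cfs, peak = 40.29 cfs.
Runoff depth d = ΣQ_DR·Δt / A = 139.0 × 5400 / (0.404 mi²) = 0.7997 in.
The 1-inch UH is the DRH scaled by (1 in)/d, so U_p = 40.29 × 1/0.7997 = 50.4 cfs.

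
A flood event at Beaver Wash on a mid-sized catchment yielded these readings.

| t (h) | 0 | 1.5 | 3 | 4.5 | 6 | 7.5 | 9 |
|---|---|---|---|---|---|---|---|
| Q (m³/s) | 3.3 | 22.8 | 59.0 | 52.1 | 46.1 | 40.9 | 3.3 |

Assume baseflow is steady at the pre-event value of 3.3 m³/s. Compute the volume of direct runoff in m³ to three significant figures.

Direct-runoff ordinates (Q − Q_b): 0.0, 19.5, 55.7, 48.8, 42.8, 37.6, 0.0 m³/s.
ΣQ_DR = 204.4 m³/s.
With Δt = 1.5 h = 5400 s, V = ΣQ_DR · Δt = 204.4 × 5400 = 1.10 × 10^6 m³.

V ≈ 1.10 × 10^6 m³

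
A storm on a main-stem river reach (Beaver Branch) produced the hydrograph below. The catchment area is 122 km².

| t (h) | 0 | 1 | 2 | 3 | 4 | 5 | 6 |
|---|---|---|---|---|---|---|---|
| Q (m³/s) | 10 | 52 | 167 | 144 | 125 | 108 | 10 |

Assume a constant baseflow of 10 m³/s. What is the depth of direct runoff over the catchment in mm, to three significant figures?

Direct runoff: 0.0, 42.0, 157.0, 134.0, 115.0, 98.0, 0.0 m³/s; ΣQ_DR = 546.0 m³/s.
V = ΣQ_DR · Δt = 546.0 × 3600 s = 1.966 × 10^6 m³.
Over A = 122 km², depth = V / A = 16.1 mm.

d ≈ 16.1 mm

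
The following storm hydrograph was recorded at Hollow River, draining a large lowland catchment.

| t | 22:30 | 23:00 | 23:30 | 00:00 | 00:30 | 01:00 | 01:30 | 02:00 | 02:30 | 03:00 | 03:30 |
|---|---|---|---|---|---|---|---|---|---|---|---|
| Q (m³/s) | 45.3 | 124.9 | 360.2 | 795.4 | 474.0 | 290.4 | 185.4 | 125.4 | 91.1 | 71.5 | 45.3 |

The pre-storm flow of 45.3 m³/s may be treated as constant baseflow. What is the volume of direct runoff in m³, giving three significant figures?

Direct-runoff ordinates (Q − Q_b): 0.0, 79.6, 314.9, 750.1, 428.7, 245.1, 140.1, 80.1, 45.8, 26.2, 0.0 m³/s.
ΣQ_DR = 2111 m³/s.
With Δt = 0.5 h = 1800 s, V = ΣQ_DR · Δt = 2111 × 1800 = 3.80 × 10^6 m³.

V ≈ 3.80 × 10^6 m³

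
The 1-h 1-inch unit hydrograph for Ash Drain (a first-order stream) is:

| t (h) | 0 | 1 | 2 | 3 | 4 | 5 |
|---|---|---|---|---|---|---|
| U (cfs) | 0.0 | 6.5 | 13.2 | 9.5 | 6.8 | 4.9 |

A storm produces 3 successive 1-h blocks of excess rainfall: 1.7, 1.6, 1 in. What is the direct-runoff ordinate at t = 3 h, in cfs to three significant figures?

By discrete convolution, Q_j = Σ (P_i / 1 in) · U_{j−i}.
At t = 3 h (j=3): Q = (1.7/1)·9.5 + (1.6/1)·13.2 + (1/1)·6.5 = 43.8 cfs.

Q ≈ 43.8 cfs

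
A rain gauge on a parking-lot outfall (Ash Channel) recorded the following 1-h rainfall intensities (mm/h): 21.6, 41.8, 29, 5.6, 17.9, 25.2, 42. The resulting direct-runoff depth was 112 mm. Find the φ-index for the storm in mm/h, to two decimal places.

φ ≈ 10.92 mm/h

Only the 6 blocks with intensity above φ contribute runoff: 21.6, 41.8, 29, 17.9, 25.2, 42 mm/h.
Σ(I−φ)·Δt = d  ⇒  (21.6+41.8+29+17.9+25.2+42 − 6φ)·1 = 112
φ = (177.5 − 112/1) / 6 = 10.92 mm/h.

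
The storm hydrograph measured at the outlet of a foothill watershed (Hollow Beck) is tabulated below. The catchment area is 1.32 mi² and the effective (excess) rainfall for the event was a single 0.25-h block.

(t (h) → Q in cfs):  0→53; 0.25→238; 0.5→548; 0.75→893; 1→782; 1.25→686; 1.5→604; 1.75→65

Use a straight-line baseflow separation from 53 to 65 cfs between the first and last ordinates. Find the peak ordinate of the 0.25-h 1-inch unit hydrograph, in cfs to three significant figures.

Direct runoff: 0.00, 183.29, 491.57, 834.86, 722.14, 624.43, 540.71, 0.00 cfs; ΣQ_DR = 3397 cfs, peak = 834.86 cfs.
Runoff depth d = ΣQ_DR·Δt / A = 3397 × 900 / (1.32 mi²) = 0.9970 in.
The 1-inch UH is the DRH scaled by (1 in)/d, so U_p = 834.86 × 1/0.9970 = 837 cfs.

U_p ≈ 837 cfs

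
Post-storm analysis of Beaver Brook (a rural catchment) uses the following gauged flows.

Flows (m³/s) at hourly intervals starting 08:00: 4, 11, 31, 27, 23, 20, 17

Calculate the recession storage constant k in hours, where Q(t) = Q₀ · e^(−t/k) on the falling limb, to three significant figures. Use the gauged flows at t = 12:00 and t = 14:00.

On the falling limb, Q drops from 23 to 17 m³/s between t = 12:00 and t = 14:00 (Δt = 2 h).
k = −Δt / ln(Q₂/Q₁) = −2 / ln(17/23) = 6.62 h.

k ≈ 6.62 h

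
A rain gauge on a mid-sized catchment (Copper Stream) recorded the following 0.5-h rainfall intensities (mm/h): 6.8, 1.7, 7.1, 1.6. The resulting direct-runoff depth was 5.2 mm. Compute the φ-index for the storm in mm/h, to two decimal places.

Only the 2 blocks with intensity above φ contribute runoff: 6.8, 7.1 mm/h.
Σ(I−φ)·Δt = d  ⇒  (6.8+7.1 − 2φ)·0.5 = 5.2
φ = (13.90 − 5.2/0.5) / 2 = 1.75 mm/h.

φ ≈ 1.75 mm/h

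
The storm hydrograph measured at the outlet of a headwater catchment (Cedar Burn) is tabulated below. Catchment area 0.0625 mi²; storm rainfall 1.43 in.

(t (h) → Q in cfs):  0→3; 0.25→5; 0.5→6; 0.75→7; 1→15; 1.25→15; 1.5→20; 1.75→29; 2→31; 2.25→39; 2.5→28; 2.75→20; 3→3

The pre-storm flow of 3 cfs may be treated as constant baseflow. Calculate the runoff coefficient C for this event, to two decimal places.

ΣQ_DR = 182.0 cfs; V = ΣQ_DR·Δt = 1.638 × 10^5 ft³.
Runoff depth d = V / A = 1.128 in.
C = d / P = 1.128 / 1.43 = 0.79.

C ≈ 0.79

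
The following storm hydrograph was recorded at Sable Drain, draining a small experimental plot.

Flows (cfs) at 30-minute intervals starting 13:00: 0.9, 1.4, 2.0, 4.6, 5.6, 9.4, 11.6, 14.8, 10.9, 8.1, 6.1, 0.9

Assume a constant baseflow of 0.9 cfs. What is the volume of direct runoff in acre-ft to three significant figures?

Direct-runoff ordinates (Q − Q_b): 0.0, 0.5, 1.1, 3.7, 4.7, 8.5, 10.7, 13.9, 10.0, 7.2, 5.2, 0.0 cfs.
ΣQ_DR = 65.50 cfs.
With Δt = 0.5 h = 1800 s, V = ΣQ_DR · Δt = 65.50 × 1800 = 1.18 × 10^5 ft³ = 2.71 acre-ft.

V ≈ 2.71 acre-ft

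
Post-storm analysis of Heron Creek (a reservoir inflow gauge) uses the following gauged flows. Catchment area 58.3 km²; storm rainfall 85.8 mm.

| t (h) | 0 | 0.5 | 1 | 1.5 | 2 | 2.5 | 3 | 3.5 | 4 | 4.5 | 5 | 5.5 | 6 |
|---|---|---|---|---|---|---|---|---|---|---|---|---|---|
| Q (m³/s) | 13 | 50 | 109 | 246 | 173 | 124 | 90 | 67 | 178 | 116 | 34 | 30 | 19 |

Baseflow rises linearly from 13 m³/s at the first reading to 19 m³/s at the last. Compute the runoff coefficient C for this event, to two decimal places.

ΣQ_DR = 1041 m³/s; V = ΣQ_DR·Δt = 1.874 × 10^6 m³.
Runoff depth d = V / A = 32.14 mm.
C = d / P = 32.14 / 85.8 = 0.37.

C ≈ 0.37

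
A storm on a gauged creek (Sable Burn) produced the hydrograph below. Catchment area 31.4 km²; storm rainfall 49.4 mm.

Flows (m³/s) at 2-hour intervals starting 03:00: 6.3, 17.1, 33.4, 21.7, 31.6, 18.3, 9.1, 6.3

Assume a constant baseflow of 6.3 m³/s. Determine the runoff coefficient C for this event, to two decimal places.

ΣQ_DR = 93.40 m³/s; V = ΣQ_DR·Δt = 6.725 × 10^5 m³.
Runoff depth d = V / A = 21.42 mm.
C = d / P = 21.42 / 49.4 = 0.43.

C ≈ 0.43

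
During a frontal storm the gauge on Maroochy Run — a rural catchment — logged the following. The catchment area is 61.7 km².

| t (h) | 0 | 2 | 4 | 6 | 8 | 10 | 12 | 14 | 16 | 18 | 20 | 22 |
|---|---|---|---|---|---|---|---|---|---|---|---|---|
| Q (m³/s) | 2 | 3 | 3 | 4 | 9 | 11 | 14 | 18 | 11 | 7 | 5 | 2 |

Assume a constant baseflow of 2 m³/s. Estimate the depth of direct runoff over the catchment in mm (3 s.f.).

Direct runoff: 0.0, 1.0, 1.0, 2.0, 7.0, 9.0, 12.0, 16.0, 9.0, 5.0, 3.0, 0.0 m³/s; ΣQ_DR = 65.00 m³/s.
V = ΣQ_DR · Δt = 65.00 × 7200 s = 4.680 × 10^5 m³.
Over A = 61.7 km², depth = V / A = 7.59 mm.

d ≈ 7.59 mm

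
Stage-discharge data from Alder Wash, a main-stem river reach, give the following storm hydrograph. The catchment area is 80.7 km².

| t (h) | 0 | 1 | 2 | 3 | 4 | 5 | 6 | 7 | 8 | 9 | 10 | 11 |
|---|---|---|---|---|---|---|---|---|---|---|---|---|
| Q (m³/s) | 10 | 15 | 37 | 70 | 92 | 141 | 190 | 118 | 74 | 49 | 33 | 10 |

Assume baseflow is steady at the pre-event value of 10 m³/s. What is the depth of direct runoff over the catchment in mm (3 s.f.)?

d ≈ 32.1 mm

Direct runoff: 0.0, 5.0, 27.0, 60.0, 82.0, 131.0, 180.0, 108.0, 64.0, 39.0, 23.0, 0.0 m³/s; ΣQ_DR = 719.0 m³/s.
V = ΣQ_DR · Δt = 719.0 × 3600 s = 2.588 × 10^6 m³.
Over A = 80.7 km², depth = V / A = 32.1 mm.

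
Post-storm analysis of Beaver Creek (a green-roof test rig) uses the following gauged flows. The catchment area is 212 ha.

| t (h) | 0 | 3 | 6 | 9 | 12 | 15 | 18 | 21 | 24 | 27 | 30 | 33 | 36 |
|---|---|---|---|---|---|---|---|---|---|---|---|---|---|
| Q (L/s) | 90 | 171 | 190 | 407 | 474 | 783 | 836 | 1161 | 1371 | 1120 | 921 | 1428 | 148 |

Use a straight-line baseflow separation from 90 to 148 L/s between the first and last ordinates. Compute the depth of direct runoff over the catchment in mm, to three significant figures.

d ≈ 38.5 mm

Direct runoff: 0.00, 76.17, 90.33, 302.50, 364.67, 668.83, 717.00, 1037.17, 1242.33, 986.50, 782.67, 1284.83, 0.00 L/s; ΣQ_DR = 7553 L/s.
V = ΣQ_DR · Δt = 7553 × 10800 s = 8.157 × 10^7 L.
Over A = 212 ha, depth = V / A = 38.5 mm.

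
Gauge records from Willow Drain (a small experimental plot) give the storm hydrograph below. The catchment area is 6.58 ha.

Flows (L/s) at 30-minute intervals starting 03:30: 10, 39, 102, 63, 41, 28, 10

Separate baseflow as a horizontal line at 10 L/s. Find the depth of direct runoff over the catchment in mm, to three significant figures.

d ≈ 6.10 mm

Direct runoff: 0.0, 29.0, 92.0, 53.0, 31.0, 18.0, 0.0 L/s; ΣQ_DR = 223.0 L/s.
V = ΣQ_DR · Δt = 223.0 × 1800 s = 4.014 × 10^5 L.
Over A = 6.58 ha, depth = V / A = 6.10 mm.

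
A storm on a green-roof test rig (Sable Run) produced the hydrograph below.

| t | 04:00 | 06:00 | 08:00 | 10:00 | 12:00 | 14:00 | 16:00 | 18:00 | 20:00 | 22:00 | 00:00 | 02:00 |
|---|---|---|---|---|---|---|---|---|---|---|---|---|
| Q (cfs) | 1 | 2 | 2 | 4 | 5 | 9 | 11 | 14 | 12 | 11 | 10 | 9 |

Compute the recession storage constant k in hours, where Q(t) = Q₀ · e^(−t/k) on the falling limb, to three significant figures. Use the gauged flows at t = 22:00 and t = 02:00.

k ≈ 19.9 h

On the falling limb, Q drops from 11 to 9 cfs between t = 22:00 and t = 02:00 (Δt = 4 h).
k = −Δt / ln(Q₂/Q₁) = −4 / ln(9/11) = 19.9 h.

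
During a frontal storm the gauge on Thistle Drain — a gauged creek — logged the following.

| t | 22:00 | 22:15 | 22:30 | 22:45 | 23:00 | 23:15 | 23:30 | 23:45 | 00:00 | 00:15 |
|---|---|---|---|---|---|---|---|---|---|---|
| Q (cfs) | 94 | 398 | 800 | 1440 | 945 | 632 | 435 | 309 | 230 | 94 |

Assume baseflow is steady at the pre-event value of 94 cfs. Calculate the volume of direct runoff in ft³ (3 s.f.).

V ≈ 3.99 × 10^6 ft³

Direct-runoff ordinates (Q − Q_b): 0.0, 304.0, 706.0, 1346.0, 851.0, 538.0, 341.0, 215.0, 136.0, 0.0 cfs.
ΣQ_DR = 4437 cfs.
With Δt = 0.25 h = 900 s, V = ΣQ_DR · Δt = 4437 × 900 = 3.99 × 10^6 ft³.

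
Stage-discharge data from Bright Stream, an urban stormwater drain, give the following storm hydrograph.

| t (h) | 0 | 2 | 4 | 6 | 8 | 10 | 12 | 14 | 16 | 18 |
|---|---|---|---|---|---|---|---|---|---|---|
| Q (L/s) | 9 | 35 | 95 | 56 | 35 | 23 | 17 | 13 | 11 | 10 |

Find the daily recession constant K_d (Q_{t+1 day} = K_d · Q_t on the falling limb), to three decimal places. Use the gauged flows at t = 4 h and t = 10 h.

K_d ≈ 0.003

Between t = 4 h and t = 10 h the flow falls from 95 to 23 L/s over 3×2 h = 6 h.
Per-interval ratio K = (23/95)^(1/3) = 0.6233; K_d = K^(24/2) = 0.003.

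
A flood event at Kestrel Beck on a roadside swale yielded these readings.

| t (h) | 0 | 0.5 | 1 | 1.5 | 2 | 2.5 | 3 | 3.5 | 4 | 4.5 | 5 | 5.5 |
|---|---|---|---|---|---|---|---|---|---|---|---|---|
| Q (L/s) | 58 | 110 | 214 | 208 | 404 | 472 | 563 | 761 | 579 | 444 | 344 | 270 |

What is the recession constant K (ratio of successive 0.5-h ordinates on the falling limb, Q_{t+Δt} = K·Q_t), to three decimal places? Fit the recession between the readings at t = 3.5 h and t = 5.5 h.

K ≈ 0.772

Using the recession-limb readings at t = 3.5 h and t = 5.5 h: Q falls from 761 to 270 L/s over 4 intervals.
K = (Q₂/Q₁)^(1/4) = (270/761)^(1/4) = 0.772.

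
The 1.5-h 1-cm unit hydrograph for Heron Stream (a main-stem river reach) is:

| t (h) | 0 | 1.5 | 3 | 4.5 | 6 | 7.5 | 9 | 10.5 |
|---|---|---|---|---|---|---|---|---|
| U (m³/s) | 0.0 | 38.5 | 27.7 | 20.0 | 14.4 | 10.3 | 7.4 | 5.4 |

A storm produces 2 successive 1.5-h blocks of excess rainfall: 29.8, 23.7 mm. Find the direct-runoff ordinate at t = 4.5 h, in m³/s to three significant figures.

By discrete convolution, Q_j = Σ (P_i / 10 mm) · U_{j−i}.
At t = 4.5 h (j=3): Q = (29.8/10)·20.0 + (23.7/10)·27.7 = 125 m³/s.

Q ≈ 125 m³/s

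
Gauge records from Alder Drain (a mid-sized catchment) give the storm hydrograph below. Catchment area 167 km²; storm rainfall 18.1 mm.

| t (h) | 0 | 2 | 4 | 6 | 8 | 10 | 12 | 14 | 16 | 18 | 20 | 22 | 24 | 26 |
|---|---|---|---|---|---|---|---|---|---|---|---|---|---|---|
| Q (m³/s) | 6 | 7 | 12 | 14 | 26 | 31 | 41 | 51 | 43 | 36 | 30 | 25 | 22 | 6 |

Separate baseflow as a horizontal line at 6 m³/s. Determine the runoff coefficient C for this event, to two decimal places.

C ≈ 0.63

ΣQ_DR = 266.0 m³/s; V = ΣQ_DR·Δt = 1.915 × 10^6 m³.
Runoff depth d = V / A = 11.47 mm.
C = d / P = 11.47 / 18.1 = 0.63.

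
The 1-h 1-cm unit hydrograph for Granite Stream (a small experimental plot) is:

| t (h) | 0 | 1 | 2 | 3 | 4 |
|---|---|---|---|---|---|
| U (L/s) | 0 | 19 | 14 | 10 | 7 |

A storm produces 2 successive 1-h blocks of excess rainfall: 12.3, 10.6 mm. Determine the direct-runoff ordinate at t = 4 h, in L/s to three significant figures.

By discrete convolution, Q_j = Σ (P_i / 10 mm) · U_{j−i}.
At t = 4 h (j=4): Q = (12.3/10)·7 + (10.6/10)·10 = 19.2 L/s.

Q ≈ 19.2 L/s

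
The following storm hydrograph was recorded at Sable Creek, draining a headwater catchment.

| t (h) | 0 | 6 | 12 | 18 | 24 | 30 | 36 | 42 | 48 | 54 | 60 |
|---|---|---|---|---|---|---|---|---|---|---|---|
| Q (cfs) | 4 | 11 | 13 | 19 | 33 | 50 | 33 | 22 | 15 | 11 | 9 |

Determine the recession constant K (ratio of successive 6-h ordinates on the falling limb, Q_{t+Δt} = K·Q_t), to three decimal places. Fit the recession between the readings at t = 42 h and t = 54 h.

K ≈ 0.707

Using the recession-limb readings at t = 42 h and t = 54 h: Q falls from 22 to 11 cfs over 2 intervals.
K = (Q₂/Q₁)^(1/2) = (11/22)^(1/2) = 0.707.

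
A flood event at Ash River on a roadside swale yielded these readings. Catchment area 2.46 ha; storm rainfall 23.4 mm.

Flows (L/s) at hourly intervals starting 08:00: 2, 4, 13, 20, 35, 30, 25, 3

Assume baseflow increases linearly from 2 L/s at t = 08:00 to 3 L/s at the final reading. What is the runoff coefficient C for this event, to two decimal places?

C ≈ 0.70

ΣQ_DR = 112.0 L/s; V = ΣQ_DR·Δt = 4.032 × 10^5 L.
Runoff depth d = V / A = 16.39 mm.
C = d / P = 16.39 / 23.4 = 0.70.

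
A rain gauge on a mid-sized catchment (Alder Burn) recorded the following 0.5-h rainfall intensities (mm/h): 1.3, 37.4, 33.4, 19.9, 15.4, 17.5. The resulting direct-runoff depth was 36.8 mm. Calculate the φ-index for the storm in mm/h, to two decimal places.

φ ≈ 10.00 mm/h

Only the 5 blocks with intensity above φ contribute runoff: 37.4, 33.4, 19.9, 15.4, 17.5 mm/h.
Σ(I−φ)·Δt = d  ⇒  (37.4+33.4+19.9+15.4+17.5 − 5φ)·0.5 = 36.8
φ = (123.6 − 36.8/0.5) / 5 = 10.00 mm/h.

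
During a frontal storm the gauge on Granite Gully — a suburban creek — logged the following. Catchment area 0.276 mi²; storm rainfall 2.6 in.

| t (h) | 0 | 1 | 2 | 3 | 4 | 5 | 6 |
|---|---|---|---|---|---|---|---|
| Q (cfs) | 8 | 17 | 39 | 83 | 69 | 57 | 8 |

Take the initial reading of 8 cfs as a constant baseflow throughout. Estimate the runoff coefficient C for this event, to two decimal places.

C ≈ 0.49

ΣQ_DR = 225.0 cfs; V = ΣQ_DR·Δt = 8.100 × 10^5 ft³.
Runoff depth d = V / A = 1.263 in.
C = d / P = 1.263 / 2.6 = 0.49.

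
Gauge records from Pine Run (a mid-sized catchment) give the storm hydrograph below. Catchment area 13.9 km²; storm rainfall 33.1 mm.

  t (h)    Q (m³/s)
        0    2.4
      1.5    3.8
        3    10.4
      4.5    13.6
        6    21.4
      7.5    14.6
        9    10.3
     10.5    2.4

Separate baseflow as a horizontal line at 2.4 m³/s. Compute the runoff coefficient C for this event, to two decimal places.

ΣQ_DR = 59.70 m³/s; V = ΣQ_DR·Δt = 3.224 × 10^5 m³.
Runoff depth d = V / A = 23.19 mm.
C = d / P = 23.19 / 33.1 = 0.70.

C ≈ 0.70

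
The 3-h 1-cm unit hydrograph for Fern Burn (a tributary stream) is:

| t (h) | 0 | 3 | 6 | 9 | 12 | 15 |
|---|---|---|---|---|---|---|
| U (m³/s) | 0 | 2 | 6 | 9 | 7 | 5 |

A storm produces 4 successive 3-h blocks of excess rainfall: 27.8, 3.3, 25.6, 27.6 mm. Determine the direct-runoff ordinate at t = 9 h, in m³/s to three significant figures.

Q ≈ 32.1 m³/s

By discrete convolution, Q_j = Σ (P_i / 10 mm) · U_{j−i}.
At t = 9 h (j=3): Q = (27.8/10)·9 + (3.3/10)·6 + (25.6/10)·2 + (27.6/10)·0 = 32.1 m³/s.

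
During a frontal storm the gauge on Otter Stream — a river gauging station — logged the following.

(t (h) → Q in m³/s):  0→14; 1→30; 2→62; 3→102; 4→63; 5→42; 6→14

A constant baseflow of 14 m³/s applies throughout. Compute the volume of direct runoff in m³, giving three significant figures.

Direct-runoff ordinates (Q − Q_b): 0.0, 16.0, 48.0, 88.0, 49.0, 28.0, 0.0 m³/s.
ΣQ_DR = 229.0 m³/s.
With Δt = 1 h = 3600 s, V = ΣQ_DR · Δt = 229.0 × 3600 = 8.24 × 10^5 m³.

V ≈ 8.24 × 10^5 m³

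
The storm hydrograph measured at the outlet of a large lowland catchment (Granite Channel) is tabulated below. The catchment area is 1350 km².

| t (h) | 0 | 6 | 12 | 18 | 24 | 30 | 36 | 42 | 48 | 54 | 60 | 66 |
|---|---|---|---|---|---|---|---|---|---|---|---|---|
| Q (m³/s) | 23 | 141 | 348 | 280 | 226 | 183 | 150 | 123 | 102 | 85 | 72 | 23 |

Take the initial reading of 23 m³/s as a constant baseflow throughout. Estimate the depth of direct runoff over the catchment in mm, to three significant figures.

Direct runoff: 0.0, 118.0, 325.0, 257.0, 203.0, 160.0, 127.0, 100.0, 79.0, 62.0, 49.0, 0.0 m³/s; ΣQ_DR = 1480 m³/s.
V = ΣQ_DR · Δt = 1480 × 21600 s = 3.197 × 10^7 m³.
Over A = 1350 km², depth = V / A = 23.7 mm.

d ≈ 23.7 mm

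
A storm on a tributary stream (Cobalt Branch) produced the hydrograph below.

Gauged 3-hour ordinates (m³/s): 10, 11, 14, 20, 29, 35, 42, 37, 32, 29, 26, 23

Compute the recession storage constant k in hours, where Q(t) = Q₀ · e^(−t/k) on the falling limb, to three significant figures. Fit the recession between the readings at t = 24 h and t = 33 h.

k ≈ 27.3 h

On the falling limb, Q drops from 32 to 23 m³/s between t = 24 h and t = 33 h (Δt = 9 h).
k = −Δt / ln(Q₂/Q₁) = −9 / ln(23/32) = 27.3 h.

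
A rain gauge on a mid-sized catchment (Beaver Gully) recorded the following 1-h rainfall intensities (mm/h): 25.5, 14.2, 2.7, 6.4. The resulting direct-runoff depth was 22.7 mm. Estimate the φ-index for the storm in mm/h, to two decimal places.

Only the 2 blocks with intensity above φ contribute runoff: 25.5, 14.2 mm/h.
Σ(I−φ)·Δt = d  ⇒  (25.5+14.2 − 2φ)·1 = 22.7
φ = (39.70 − 22.7/1) / 2 = 8.50 mm/h.

φ ≈ 8.50 mm/h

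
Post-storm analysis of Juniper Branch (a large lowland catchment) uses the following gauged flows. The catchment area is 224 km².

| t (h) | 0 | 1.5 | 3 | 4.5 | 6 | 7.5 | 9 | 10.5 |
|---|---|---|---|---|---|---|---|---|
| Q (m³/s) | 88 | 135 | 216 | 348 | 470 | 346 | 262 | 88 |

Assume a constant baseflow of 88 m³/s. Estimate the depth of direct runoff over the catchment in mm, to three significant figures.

Direct runoff: 0.0, 47.0, 128.0, 260.0, 382.0, 258.0, 174.0, 0.0 m³/s; ΣQ_DR = 1249 m³/s.
V = ΣQ_DR · Δt = 1249 × 5400 s = 6.745 × 10^6 m³.
Over A = 224 km², depth = V / A = 30.1 mm.

d ≈ 30.1 mm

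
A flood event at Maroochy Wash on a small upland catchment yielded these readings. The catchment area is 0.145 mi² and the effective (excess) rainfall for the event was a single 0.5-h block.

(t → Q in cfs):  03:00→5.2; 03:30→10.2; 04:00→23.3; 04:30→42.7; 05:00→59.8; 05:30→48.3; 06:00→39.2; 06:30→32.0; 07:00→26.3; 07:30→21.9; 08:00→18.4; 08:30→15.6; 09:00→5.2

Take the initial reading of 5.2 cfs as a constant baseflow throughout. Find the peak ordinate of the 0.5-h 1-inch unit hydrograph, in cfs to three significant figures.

Direct runoff: 0.0, 5.0, 18.1, 37.5, 54.6, 43.1, 34.0, 26.8, 21.1, 16.7, 13.2, 10.4, 0.0 cfs; ΣQ_DR = 280.5 cfs, peak = 54.6 cfs.
Runoff depth d = ΣQ_DR·Δt / A = 280.5 × 1800 / (0.145 mi²) = 1.499 in.
The 1-inch UH is the DRH scaled by (1 in)/d, so U_p = 54.6 × 1/1.499 = 36.4 cfs.

U_p ≈ 36.4 cfs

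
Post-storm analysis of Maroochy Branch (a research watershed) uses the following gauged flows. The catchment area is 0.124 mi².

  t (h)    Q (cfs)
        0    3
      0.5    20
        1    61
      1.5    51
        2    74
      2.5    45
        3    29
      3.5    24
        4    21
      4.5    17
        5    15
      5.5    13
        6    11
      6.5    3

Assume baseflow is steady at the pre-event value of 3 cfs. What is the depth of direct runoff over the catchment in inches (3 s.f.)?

d ≈ 2.16 in

Direct runoff: 0.0, 17.0, 58.0, 48.0, 71.0, 42.0, 26.0, 21.0, 18.0, 14.0, 12.0, 10.0, 8.0, 0.0 cfs; ΣQ_DR = 345.0 cfs.
V = ΣQ_DR · Δt = 345.0 × 1800 s = 6.210 × 10^5 ft³.
Over A = 0.124 mi², depth = V / A = 2.16 in.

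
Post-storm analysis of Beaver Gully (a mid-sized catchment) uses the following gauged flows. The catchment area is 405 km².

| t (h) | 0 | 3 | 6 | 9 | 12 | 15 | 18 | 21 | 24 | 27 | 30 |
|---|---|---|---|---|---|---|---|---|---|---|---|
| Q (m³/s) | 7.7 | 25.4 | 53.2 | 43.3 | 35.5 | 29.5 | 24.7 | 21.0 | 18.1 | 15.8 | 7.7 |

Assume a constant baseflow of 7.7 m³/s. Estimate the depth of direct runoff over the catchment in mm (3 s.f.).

Direct runoff: 0.0, 17.7, 45.5, 35.6, 27.8, 21.8, 17.0, 13.3, 10.4, 8.1, 0.0 m³/s; ΣQ_DR = 197.2 m³/s.
V = ΣQ_DR · Δt = 197.2 × 10800 s = 2.130 × 10^6 m³.
Over A = 405 km², depth = V / A = 5.26 mm.

d ≈ 5.26 mm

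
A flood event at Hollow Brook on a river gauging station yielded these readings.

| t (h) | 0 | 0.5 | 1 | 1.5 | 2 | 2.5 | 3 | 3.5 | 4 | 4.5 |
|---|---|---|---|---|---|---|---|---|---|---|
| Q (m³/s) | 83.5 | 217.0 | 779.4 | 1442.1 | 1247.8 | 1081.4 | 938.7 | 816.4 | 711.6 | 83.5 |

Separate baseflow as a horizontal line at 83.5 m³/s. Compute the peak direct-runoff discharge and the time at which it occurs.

Subtracting baseflow gives direct-runoff ordinates: 0.0, 133.5, 695.9, 1358.6, 1164.3, 997.9, 855.2, 732.9, 628.1, 0.0 m³/s.
The maximum is 1358.6 m³/s, occurring at the reading for t = 1.5 h.

Q_p = 1358.6 m³/s at t = 1.5 h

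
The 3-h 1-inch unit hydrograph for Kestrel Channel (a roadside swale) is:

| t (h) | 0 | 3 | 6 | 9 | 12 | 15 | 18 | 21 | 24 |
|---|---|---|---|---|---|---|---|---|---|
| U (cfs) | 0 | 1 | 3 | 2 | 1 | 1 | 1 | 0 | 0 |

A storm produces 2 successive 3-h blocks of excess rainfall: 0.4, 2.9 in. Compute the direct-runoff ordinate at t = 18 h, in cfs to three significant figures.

Q ≈ 3.30 cfs

By discrete convolution, Q_j = Σ (P_i / 1 in) · U_{j−i}.
At t = 18 h (j=6): Q = (0.4/1)·1 + (2.9/1)·1 = 3.30 cfs.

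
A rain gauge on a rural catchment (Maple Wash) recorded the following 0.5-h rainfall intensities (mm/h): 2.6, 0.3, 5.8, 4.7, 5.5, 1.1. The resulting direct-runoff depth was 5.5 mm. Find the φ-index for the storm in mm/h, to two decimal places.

Only the 4 blocks with intensity above φ contribute runoff: 2.6, 5.8, 4.7, 5.5 mm/h.
Σ(I−φ)·Δt = d  ⇒  (2.6+5.8+4.7+5.5 − 4φ)·0.5 = 5.5
φ = (18.60 − 5.5/0.5) / 4 = 1.90 mm/h.

φ ≈ 1.90 mm/h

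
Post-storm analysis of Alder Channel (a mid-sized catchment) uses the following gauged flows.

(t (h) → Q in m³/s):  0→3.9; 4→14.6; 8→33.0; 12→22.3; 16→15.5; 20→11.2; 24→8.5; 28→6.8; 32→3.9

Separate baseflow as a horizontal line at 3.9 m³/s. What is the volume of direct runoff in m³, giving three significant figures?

Direct-runoff ordinates (Q − Q_b): 0.0, 10.7, 29.1, 18.4, 11.6, 7.3, 4.6, 2.9, 0.0 m³/s.
ΣQ_DR = 84.60 m³/s.
With Δt = 4 h = 14400 s, V = ΣQ_DR · Δt = 84.60 × 14400 = 1.22 × 10^6 m³.

V ≈ 1.22 × 10^6 m³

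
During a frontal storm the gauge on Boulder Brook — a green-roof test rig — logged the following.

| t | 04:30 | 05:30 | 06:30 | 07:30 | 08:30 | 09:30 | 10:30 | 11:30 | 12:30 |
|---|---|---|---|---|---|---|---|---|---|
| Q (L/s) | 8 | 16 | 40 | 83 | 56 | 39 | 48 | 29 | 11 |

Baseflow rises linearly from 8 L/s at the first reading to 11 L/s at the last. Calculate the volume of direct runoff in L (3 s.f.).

V ≈ 8.80 × 10^5 L

Direct-runoff ordinates (Q − Q_b): 0.00, 7.62, 31.25, 73.88, 46.50, 29.12, 37.75, 18.38, 0.00 L/s.
ΣQ_DR = 244.5 L/s.
With Δt = 1 h = 3600 s, V = ΣQ_DR · Δt = 244.5 × 3600 = 8.80 × 10^5 L.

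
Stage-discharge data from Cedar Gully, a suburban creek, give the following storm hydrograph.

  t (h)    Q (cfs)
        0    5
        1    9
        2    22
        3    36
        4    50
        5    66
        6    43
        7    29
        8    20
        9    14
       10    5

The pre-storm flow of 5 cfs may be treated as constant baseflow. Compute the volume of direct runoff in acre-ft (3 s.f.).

V ≈ 20.2 acre-ft

Direct-runoff ordinates (Q − Q_b): 0.0, 4.0, 17.0, 31.0, 45.0, 61.0, 38.0, 24.0, 15.0, 9.0, 0.0 cfs.
ΣQ_DR = 244.0 cfs.
With Δt = 1 h = 3600 s, V = ΣQ_DR · Δt = 244.0 × 3600 = 8.78 × 10^5 ft³ = 20.2 acre-ft.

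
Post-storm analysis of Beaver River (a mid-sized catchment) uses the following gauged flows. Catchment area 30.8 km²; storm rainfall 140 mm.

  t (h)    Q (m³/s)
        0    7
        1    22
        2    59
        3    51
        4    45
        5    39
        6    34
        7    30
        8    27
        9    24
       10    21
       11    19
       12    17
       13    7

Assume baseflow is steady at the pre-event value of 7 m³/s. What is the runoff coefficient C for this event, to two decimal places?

C ≈ 0.25

ΣQ_DR = 304.0 m³/s; V = ΣQ_DR·Δt = 1.094 × 10^6 m³.
Runoff depth d = V / A = 35.53 mm.
C = d / P = 35.53 / 140 = 0.25.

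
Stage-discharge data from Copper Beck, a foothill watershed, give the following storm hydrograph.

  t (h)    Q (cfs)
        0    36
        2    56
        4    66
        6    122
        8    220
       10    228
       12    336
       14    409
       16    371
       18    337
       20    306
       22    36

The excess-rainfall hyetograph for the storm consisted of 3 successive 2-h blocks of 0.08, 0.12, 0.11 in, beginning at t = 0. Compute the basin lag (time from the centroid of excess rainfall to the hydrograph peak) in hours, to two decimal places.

t_L ≈ 10.81 h

Centroid of excess rainfall: t_c = Σ P_i·t̄_i / ΣP_i = 3.1935 h (block centres at 1, 3, 5 h).
Hydrograph peak occurs at t = 14 h, so basin lag t_L = 14 − 3.1935 = 10.81 h.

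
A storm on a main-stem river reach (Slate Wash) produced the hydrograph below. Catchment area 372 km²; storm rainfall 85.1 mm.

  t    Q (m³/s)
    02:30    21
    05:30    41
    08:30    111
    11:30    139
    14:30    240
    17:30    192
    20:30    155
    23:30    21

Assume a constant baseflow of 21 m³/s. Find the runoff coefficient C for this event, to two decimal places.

C ≈ 0.26

ΣQ_DR = 752.0 m³/s; V = ΣQ_DR·Δt = 8.122 × 10^6 m³.
Runoff depth d = V / A = 21.83 mm.
C = d / P = 21.83 / 85.1 = 0.26.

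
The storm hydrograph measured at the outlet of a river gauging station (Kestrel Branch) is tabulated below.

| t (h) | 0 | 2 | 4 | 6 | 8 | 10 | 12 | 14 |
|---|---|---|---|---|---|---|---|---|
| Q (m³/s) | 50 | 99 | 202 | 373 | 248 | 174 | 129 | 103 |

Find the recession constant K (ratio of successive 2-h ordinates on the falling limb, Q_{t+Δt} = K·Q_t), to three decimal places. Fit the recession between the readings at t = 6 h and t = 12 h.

Using the recession-limb readings at t = 6 h and t = 12 h: Q falls from 373 to 129 m³/s over 3 intervals.
K = (Q₂/Q₁)^(1/3) = (129/373)^(1/3) = 0.702.

K ≈ 0.702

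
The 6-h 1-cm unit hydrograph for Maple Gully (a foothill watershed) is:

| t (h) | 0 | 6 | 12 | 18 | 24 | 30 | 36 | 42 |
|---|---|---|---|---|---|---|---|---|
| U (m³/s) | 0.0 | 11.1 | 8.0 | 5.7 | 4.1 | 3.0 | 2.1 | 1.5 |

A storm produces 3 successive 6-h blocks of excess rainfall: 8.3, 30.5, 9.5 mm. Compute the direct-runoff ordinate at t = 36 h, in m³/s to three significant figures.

Q ≈ 14.8 m³/s

By discrete convolution, Q_j = Σ (P_i / 10 mm) · U_{j−i}.
At t = 36 h (j=6): Q = (8.3/10)·2.1 + (30.5/10)·3.0 + (9.5/10)·4.1 = 14.8 m³/s.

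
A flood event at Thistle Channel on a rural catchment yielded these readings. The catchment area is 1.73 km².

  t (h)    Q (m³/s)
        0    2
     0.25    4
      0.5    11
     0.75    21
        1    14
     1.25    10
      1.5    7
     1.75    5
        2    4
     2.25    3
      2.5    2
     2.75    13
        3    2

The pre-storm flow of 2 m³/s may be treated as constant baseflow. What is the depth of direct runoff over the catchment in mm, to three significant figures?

d ≈ 37.5 mm

Direct runoff: 0.0, 2.0, 9.0, 19.0, 12.0, 8.0, 5.0, 3.0, 2.0, 1.0, 0.0, 11.0, 0.0 m³/s; ΣQ_DR = 72.00 m³/s.
V = ΣQ_DR · Δt = 72.00 × 900 s = 64800 m³.
Over A = 1.73 km², depth = V / A = 37.5 mm.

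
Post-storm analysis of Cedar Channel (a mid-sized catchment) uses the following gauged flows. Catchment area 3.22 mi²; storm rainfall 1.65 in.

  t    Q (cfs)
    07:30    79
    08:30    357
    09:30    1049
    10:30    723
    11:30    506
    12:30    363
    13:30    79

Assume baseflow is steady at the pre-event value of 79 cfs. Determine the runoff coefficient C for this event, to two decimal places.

ΣQ_DR = 2603 cfs; V = ΣQ_DR·Δt = 9.371 × 10^6 ft³.
Runoff depth d = V / A = 1.253 in.
C = d / P = 1.253 / 1.65 = 0.76.

C ≈ 0.76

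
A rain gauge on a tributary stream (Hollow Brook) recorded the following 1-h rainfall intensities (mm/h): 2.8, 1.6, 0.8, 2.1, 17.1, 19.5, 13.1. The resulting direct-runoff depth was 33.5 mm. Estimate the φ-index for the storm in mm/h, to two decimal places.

φ ≈ 5.40 mm/h

Only the 3 blocks with intensity above φ contribute runoff: 17.1, 19.5, 13.1 mm/h.
Σ(I−φ)·Δt = d  ⇒  (17.1+19.5+13.1 − 3φ)·1 = 33.5
φ = (49.70 − 33.5/1) / 3 = 5.40 mm/h.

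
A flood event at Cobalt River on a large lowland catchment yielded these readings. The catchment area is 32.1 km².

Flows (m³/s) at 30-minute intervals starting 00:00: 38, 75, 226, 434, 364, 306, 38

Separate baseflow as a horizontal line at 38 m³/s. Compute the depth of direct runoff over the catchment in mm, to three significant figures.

Direct runoff: 0.0, 37.0, 188.0, 396.0, 326.0, 268.0, 0.0 m³/s; ΣQ_DR = 1215 m³/s.
V = ΣQ_DR · Δt = 1215 × 1800 s = 2.187 × 10^6 m³.
Over A = 32.1 km², depth = V / A = 68.1 mm.

d ≈ 68.1 mm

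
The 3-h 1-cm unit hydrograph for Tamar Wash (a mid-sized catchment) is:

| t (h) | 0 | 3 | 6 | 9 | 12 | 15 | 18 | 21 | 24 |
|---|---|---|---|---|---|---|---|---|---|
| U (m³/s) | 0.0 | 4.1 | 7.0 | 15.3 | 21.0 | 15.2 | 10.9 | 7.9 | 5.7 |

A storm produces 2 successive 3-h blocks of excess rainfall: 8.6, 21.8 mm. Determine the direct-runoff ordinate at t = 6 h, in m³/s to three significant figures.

By discrete convolution, Q_j = Σ (P_i / 10 mm) · U_{j−i}.
At t = 6 h (j=2): Q = (8.6/10)·7.0 + (21.8/10)·4.1 = 15.0 m³/s.

Q ≈ 15.0 m³/s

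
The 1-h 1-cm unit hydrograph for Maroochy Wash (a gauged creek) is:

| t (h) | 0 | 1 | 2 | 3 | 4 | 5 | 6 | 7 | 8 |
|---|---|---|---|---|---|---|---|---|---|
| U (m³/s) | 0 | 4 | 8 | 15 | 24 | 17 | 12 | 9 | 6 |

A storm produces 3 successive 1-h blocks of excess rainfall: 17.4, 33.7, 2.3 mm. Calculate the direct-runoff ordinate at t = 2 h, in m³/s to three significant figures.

By discrete convolution, Q_j = Σ (P_i / 10 mm) · U_{j−i}.
At t = 2 h (j=2): Q = (17.4/10)·8 + (33.7/10)·4 + (2.3/10)·0 = 27.4 m³/s.

Q ≈ 27.4 m³/s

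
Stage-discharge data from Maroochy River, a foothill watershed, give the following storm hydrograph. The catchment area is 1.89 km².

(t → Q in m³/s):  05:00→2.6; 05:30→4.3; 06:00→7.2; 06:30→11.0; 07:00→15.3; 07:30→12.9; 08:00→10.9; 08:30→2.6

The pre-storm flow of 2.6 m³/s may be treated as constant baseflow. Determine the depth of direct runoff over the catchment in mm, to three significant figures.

Direct runoff: 0.0, 1.7, 4.6, 8.4, 12.7, 10.3, 8.3, 0.0 m³/s; ΣQ_DR = 46.00 m³/s.
V = ΣQ_DR · Δt = 46.00 × 1800 s = 82800 m³.
Over A = 1.89 km², depth = V / A = 43.8 mm.

d ≈ 43.8 mm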